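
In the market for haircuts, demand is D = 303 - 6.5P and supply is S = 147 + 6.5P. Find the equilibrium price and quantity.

Set D = S: 303 - 6.5P = 147 + 6.5P.
156 = 13P, so P* = 12.
Q* = 303 − 6.5(12) = 225.

P* = 12, Q* = 225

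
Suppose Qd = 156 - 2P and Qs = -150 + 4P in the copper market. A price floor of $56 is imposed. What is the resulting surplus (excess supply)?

Equilibrium price would be P* = 51, so the floor at 56 binds.
At P = 56: Qd = 44, Qs = 74.
Surplus = 74 − 44 = 30.

Surplus = 30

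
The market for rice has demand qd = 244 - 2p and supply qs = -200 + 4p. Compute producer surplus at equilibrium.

Producer surplus = 1152

Equilibrium: 244 - 2p = -200 + 4p gives p* = 74, q* = 96.
Supply starts at p = 50 (where qs = 0).
PS = ½(74 − 50)(96) = 1152.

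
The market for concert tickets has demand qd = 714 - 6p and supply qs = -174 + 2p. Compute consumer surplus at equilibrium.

Equilibrium: 714 - 6p = -174 + 2p gives p* = 111, q* = 48.
Demand choke price (qd = 0): p = 119.
CS = ½(119 − 111)(48) = 192.

Consumer surplus = 192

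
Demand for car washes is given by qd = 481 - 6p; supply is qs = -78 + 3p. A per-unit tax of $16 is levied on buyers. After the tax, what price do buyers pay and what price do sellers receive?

Buyers pay 607/9, sellers receive 463/9

Pre-tax equilibrium: p* = 559/9, q* = 325/3.
Tax on buyers shifts demand to qd = 481 − 6(p + 16) = 385 - 6p.
385 - 6p = -78 + 3p gives seller price ps = 463/9; buyers pay pb = 463/9 + 16 = 607/9.
New quantity: q = 481 − 6(607/9) = 229/3.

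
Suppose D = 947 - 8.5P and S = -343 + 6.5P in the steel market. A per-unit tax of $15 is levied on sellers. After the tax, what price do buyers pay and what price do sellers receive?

Pre-tax equilibrium: P* = 86, Q* = 216.
Tax on sellers shifts supply to S = -343 + 6.5(P − 15) = -440.5 + 6.5P.
947 - 8.5P = -440.5 + 6.5P gives buyer price Pb = 92.5; sellers receive Ps = 92.5 − 15 = 77.5.
New quantity: Q = 947 − 8.5(92.5) = 160.75.

Buyers pay $92.5, sellers receive $77.5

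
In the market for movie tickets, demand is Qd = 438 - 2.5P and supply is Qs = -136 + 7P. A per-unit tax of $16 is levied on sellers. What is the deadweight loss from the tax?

Deadweight loss = 4480/19

Pre-tax equilibrium: P* = 1148/19, Q* = 5452/19.
Tax on sellers shifts supply to Qs = -136 + 7(P − 16) = -248 + 7P.
438 - 2.5P = -248 + 7P gives buyer price Pb = 1372/19; sellers receive Ps = 1372/19 − 16 = 1068/19.
New quantity: Q = 438 − 2.5(1372/19) = 4892/19.
DWL = ½ × 16 × (5452/19 − 4892/19) = 4480/19.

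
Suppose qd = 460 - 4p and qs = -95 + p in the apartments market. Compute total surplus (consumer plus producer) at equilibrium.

Equilibrium: 460 - 4p = -95 + p gives p* = 111, q* = 16.
Demand choke price: p = 115; supply starts at p = 95.
CS = ½(115 − 111)(16) = 32; PS = ½(111 − 95)(16) = 128.

Total surplus = 160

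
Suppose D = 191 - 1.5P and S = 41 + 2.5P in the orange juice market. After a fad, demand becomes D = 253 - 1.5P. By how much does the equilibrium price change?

Original equilibrium: P* = 37.5, Q* = 134.75.
New equilibrium: 253 - 1.5P = 41 + 2.5P, so 212 = 4P and P' = 53; Q' = 253 − 1.5(53) = 173.5.
Change in price: 53 − 37.5 = 15.5.

ΔP = 15.5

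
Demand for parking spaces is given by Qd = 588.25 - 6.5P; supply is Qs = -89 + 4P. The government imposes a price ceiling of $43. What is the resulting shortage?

Shortage = 225.75

Equilibrium price would be P* = 64.5, so the ceiling at 43 binds.
At P = 43: Qd = 588.25 − 6.5(43) = 308.75, Qs = -89 + 4(43) = 83.
Shortage = 308.75 − 83 = 225.75.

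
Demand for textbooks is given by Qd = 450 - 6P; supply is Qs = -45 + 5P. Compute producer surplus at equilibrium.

Equilibrium: 450 - 6P = -45 + 5P gives P* = 45, Q* = 180.
Supply starts at P = 9 (where Qs = 0).
PS = ½(45 − 9)(180) = 3240.

Producer surplus = 3240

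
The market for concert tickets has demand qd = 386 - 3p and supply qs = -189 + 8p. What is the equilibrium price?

p* = 575/11

Set qd = qs: 386 - 3p = -189 + 8p.
575 = 11p, so p* = 575/11.
q* = 386 − 3(575/11) = 2521/11.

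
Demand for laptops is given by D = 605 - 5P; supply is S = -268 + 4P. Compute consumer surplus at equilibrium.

Consumer surplus = 1440

Equilibrium: 605 - 5P = -268 + 4P gives P* = 97, Q* = 120.
Demand choke price (D = 0): P = 121.
CS = ½(121 − 97)(120) = 1440.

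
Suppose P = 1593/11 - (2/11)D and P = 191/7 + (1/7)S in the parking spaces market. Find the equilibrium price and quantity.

Set the two price expressions equal: 1593/11 - (2/11)Q = 191/7 + (1/7)Q.
9050/77 = (25/77)Q, so Q* = 362.
P* = 1593/11 − (2/11)(362) = 79.

P* = 79, Q* = 362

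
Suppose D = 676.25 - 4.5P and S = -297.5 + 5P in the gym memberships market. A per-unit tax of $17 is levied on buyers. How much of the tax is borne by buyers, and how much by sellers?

Pre-tax equilibrium: P* = 102.5, Q* = 215.
Tax on buyers shifts demand to D = 676.25 − 4.5(P + 17) = 599.75 - 4.5P.
599.75 - 4.5P = -297.5 + 5P gives seller price Ps = 3589/38; buyers pay Pb = 3589/38 + 17 = 4235/38.
New quantity: Q = 676.25 − 4.5(4235/38) = 3320/19.
Buyer burden = 4235/38 − 102.5 = 170/19; seller burden = 102.5 − 3589/38 = 153/19.

Buyers bear 170/19, sellers bear 153/19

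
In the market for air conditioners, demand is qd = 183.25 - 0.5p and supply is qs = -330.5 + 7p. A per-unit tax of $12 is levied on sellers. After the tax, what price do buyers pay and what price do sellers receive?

Pre-tax equilibrium: p* = 68.5, q* = 149.
Tax on sellers shifts supply to qs = -330.5 + 7(p − 12) = -414.5 + 7p.
183.25 - 0.5p = -414.5 + 7p gives buyer price pb = 79.7; sellers receive ps = 79.7 − 12 = 67.7.
New quantity: q = 183.25 − 0.5(79.7) = 143.4.

Buyers pay $79.7, sellers receive $67.7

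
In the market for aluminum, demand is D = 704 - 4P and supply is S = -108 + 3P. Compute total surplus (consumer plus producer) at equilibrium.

Equilibrium: 704 - 4P = -108 + 3P gives P* = 116, Q* = 240.
Demand choke price: P = 176; supply starts at P = 36.
CS = ½(176 − 116)(240) = 7200; PS = ½(116 − 36)(240) = 9600.

Total surplus = 16800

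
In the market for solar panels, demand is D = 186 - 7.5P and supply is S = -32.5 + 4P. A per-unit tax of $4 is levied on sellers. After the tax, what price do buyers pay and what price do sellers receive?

Pre-tax equilibrium: P* = 19, Q* = 43.5.
Tax on sellers shifts supply to S = -32.5 + 4(P − 4) = -48.5 + 4P.
186 - 7.5P = -48.5 + 4P gives buyer price Pb = 469/23; sellers receive Ps = 469/23 − 4 = 377/23.
New quantity: Q = 186 − 7.5(469/23) = 1521/46.

Buyers pay 469/23, sellers receive 377/23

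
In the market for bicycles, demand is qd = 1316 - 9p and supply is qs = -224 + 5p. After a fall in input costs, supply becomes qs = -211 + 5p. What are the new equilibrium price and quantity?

Original equilibrium: p* = 110, q* = 326.
New equilibrium: 1316 - 9p = -211 + 5p, so 1527 = 14p and p' = 1527/14; q' = 1316 − 9(1527/14) = 4681/14.

p' = 1527/14, q' = 4681/14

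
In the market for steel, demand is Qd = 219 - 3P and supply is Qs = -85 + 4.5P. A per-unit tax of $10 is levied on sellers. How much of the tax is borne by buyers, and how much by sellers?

Buyers bear $6, sellers bear $4

Pre-tax equilibrium: P* = 608/15, Q* = 97.4.
Tax on sellers shifts supply to Qs = -85 + 4.5(P − 10) = -130 + 4.5P.
219 - 3P = -130 + 4.5P gives buyer price Pb = 698/15; sellers receive Ps = 698/15 − 10 = 548/15.
New quantity: Q = 219 − 3(698/15) = 79.4.
Buyer burden = 698/15 − 608/15 = 6; seller burden = 608/15 − 548/15 = 4.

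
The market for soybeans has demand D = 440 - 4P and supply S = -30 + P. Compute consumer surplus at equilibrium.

Equilibrium: 440 - 4P = -30 + P gives P* = 94, Q* = 64.
Demand choke price (D = 0): P = 110.
CS = ½(110 − 94)(64) = 512.

Consumer surplus = 512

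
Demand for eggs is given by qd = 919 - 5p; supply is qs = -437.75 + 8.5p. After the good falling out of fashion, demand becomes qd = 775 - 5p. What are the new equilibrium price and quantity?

Original equilibrium: p* = 100.5, q* = 416.5.
New equilibrium: 775 - 5p = -437.75 + 8.5p, so 1212.75 = 13.5p and p' = 539/6; q' = 775 − 5(539/6) = 1955/6.

p' = 539/6, q' = 1955/6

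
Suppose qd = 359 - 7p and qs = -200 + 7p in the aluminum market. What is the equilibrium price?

p* = 559/14

Set qd = qs: 359 - 7p = -200 + 7p.
559 = 14p, so p* = 559/14.
q* = 359 − 7(559/14) = 79.5.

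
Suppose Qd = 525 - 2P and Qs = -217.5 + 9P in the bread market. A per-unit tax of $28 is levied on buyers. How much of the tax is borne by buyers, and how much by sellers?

Buyers bear 252/11, sellers bear 56/11

Pre-tax equilibrium: P* = 67.5, Q* = 390.
Tax on buyers shifts demand to Qd = 525 − 2(P + 28) = 469 - 2P.
469 - 2P = -217.5 + 9P gives seller price Ps = 1373/22; buyers pay Pb = 1373/22 + 28 = 1989/22.
New quantity: Q = 525 − 2(1989/22) = 3786/11.
Buyer burden = 1989/22 − 67.5 = 252/11; seller burden = 67.5 − 1373/22 = 56/11.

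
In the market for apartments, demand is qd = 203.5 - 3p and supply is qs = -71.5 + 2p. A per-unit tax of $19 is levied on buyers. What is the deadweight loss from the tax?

Deadweight loss = 216.6

Pre-tax equilibrium: p* = 55, q* = 38.5.
Tax on buyers shifts demand to qd = 203.5 − 3(p + 19) = 146.5 - 3p.
146.5 - 3p = -71.5 + 2p gives seller price ps = 43.6; buyers pay pb = 43.6 + 19 = 62.6.
New quantity: q = 203.5 − 3(62.6) = 15.7.
DWL = ½ × 19 × (38.5 − 15.7) = 216.6.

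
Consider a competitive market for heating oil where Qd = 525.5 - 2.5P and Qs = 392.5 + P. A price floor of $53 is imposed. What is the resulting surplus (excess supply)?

Surplus = 52.5

Equilibrium price would be P* = 38, so the floor at 53 binds.
At P = 53: Qd = 393, Qs = 445.5.
Surplus = 445.5 − 393 = 52.5.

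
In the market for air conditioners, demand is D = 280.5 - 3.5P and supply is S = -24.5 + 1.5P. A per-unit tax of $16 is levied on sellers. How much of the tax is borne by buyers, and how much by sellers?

Pre-tax equilibrium: P* = 61, Q* = 67.
Tax on sellers shifts supply to S = -24.5 + 1.5(P − 16) = -48.5 + 1.5P.
280.5 - 3.5P = -48.5 + 1.5P gives buyer price Pb = 65.8; sellers receive Ps = 65.8 − 16 = 49.8.
New quantity: Q = 280.5 − 3.5(65.8) = 50.2.
Buyer burden = 65.8 − 61 = 4.8; seller burden = 61 − 49.8 = 11.2.

Buyers bear $4.8, sellers bear $11.2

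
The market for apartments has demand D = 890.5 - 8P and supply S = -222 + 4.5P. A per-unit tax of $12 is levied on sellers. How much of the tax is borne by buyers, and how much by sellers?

Pre-tax equilibrium: P* = 89, Q* = 178.5.
Tax on sellers shifts supply to S = -222 + 4.5(P − 12) = -276 + 4.5P.
890.5 - 8P = -276 + 4.5P gives buyer price Pb = 93.32; sellers receive Ps = 93.32 − 12 = 81.32.
New quantity: Q = 890.5 − 8(93.32) = 143.94.
Buyer burden = 93.32 − 89 = 4.32; seller burden = 89 − 81.32 = 7.68.

Buyers bear $4.32, sellers bear $7.68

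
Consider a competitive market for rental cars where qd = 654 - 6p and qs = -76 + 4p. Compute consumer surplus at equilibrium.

Equilibrium: 654 - 6p = -76 + 4p gives p* = 73, q* = 216.
Demand choke price (qd = 0): p = 109.
CS = ½(109 − 73)(216) = 3888.

Consumer surplus = 3888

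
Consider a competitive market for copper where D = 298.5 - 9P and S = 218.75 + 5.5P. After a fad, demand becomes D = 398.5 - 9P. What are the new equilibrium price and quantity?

Original equilibrium: P* = 5.5, Q* = 249.
New equilibrium: 398.5 - 9P = 218.75 + 5.5P, so 179.75 = 14.5P and P' = 719/58; Q' = 398.5 − 9(719/58) = 8321/29.

P' = 719/58, Q' = 8321/29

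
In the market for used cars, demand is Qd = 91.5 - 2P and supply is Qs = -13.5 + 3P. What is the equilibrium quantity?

Q* = 49.5

Set Qd = Qs: 91.5 - 2P = -13.5 + 3P.
105 = 5P, so P* = 21.
Q* = 91.5 − 2(21) = 49.5.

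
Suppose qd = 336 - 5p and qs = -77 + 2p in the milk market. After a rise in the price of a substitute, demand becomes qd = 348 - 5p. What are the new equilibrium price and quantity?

p' = 425/7, q' = 311/7

Original equilibrium: p* = 59, q* = 41.
New equilibrium: 348 - 5p = -77 + 2p, so 425 = 7p and p' = 425/7; q' = 348 − 5(425/7) = 311/7.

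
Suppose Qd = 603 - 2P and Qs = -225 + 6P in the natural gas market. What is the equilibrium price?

Set Qd = Qs: 603 - 2P = -225 + 6P.
828 = 8P, so P* = 103.5.
Q* = 603 − 2(103.5) = 396.

P* = 103.5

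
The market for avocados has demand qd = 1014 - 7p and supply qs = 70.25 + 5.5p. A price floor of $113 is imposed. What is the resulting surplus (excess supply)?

Surplus = 468.75

Equilibrium price would be p* = 75.5, so the floor at 113 binds.
At p = 113: qd = 223, qs = 691.75.
Surplus = 691.75 − 223 = 468.75.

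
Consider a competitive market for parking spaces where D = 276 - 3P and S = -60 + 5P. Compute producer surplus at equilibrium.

Equilibrium: 276 - 3P = -60 + 5P gives P* = 42, Q* = 150.
Supply starts at P = 12 (where S = 0).
PS = ½(42 − 12)(150) = 2250.

Producer surplus = 2250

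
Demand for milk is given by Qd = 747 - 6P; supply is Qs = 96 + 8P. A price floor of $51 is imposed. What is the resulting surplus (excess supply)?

Equilibrium price would be P* = 46.5, so the floor at 51 binds.
At P = 51: Qd = 441, Qs = 504.
Surplus = 504 − 441 = 63.

Surplus = 63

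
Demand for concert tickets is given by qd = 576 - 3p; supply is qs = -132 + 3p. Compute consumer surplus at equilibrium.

Equilibrium: 576 - 3p = -132 + 3p gives p* = 118, q* = 222.
Demand choke price (qd = 0): p = 192.
CS = ½(192 − 118)(222) = 8214.

Consumer surplus = 8214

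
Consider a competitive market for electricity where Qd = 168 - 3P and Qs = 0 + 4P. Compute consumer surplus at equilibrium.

Equilibrium: 168 - 3P = 0 + 4P gives P* = 24, Q* = 96.
Demand choke price (Qd = 0): P = 56.
CS = ½(56 − 24)(96) = 1536.

Consumer surplus = 1536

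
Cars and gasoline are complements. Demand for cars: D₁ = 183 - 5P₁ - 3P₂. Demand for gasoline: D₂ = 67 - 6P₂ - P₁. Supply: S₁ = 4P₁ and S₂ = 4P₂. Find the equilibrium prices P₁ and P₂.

P₁ = 543/29, P₂ = 140/29

Market 1: 183 - 5P₁ - 3P₂ = 4P₁ → 9P₁ + 3P₂ = 183.
Market 2: 10P₂ + P₁ = 67.
Eliminating P₂: 10×(1) − 3×(2) gives 87P₁ = 1629, so P₁ = 543/29.
Back-substitute into (2): P₂ = (67 − 1×543/29) / 10 = 140/29.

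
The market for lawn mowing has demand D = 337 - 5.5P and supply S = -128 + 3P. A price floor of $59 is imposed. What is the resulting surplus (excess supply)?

Equilibrium price would be P* = 930/17, so the floor at 59 binds.
At P = 59: D = 12.5, S = 49.
Surplus = 49 − 12.5 = 36.5.

Surplus = 36.5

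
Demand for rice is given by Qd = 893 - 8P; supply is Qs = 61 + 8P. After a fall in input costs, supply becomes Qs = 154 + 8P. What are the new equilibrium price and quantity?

P' = 46.1875, Q' = 523.5

Original equilibrium: P* = 52, Q* = 477.
New equilibrium: 893 - 8P = 154 + 8P, so 739 = 16P and P' = 46.1875; Q' = 893 − 8(46.1875) = 523.5.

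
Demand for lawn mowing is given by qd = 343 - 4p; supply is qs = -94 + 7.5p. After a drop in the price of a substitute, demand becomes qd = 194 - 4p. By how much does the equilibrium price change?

Original equilibrium: p* = 38, q* = 191.
New equilibrium: 194 - 4p = -94 + 7.5p, so 288 = 11.5p and p' = 576/23; q' = 194 − 4(576/23) = 2158/23.
Change in price: 576/23 − 38 = -298/23.

Δp = -298/23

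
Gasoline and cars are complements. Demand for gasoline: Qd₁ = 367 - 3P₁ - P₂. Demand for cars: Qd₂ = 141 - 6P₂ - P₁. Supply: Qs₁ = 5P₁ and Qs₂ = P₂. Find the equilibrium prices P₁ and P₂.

P₁ = 2428/55, P₂ = 761/55

Market 1: 367 - 3P₁ - P₂ = 5P₁ → 8P₁ + P₂ = 367.
Market 2: 7P₂ + P₁ = 141.
Eliminating P₂: 7×(1) − 1×(2) gives 55P₁ = 2428, so P₁ = 2428/55.
Back-substitute into (2): P₂ = (141 − 1×2428/55) / 7 = 761/55.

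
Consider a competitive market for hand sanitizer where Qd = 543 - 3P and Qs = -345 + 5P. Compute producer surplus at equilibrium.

Equilibrium: 543 - 3P = -345 + 5P gives P* = 111, Q* = 210.
Supply starts at P = 69 (where Qs = 0).
PS = ½(111 − 69)(210) = 4410.

Producer surplus = 4410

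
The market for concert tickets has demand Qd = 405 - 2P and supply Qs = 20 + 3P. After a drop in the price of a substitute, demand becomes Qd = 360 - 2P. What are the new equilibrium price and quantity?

P' = 68, Q' = 224

Original equilibrium: P* = 77, Q* = 251.
New equilibrium: 360 - 2P = 20 + 3P, so 340 = 5P and P' = 68; Q' = 360 − 2(68) = 224.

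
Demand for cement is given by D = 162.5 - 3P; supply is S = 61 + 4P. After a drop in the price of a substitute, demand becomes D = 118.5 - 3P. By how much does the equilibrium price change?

Original equilibrium: P* = 14.5, Q* = 119.
New equilibrium: 118.5 - 3P = 61 + 4P, so 57.5 = 7P and P' = 115/14; Q' = 118.5 − 3(115/14) = 657/7.
Change in price: 115/14 − 14.5 = -44/7.

ΔP = -44/7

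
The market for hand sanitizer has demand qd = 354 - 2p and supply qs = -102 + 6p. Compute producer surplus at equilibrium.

Equilibrium: 354 - 2p = -102 + 6p gives p* = 57, q* = 240.
Supply starts at p = 17 (where qs = 0).
PS = ½(57 − 17)(240) = 4800.

Producer surplus = 4800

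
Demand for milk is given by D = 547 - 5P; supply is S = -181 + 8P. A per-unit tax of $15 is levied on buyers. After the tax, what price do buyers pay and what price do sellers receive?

Buyers pay 848/13, sellers receive 653/13

Pre-tax equilibrium: P* = 56, Q* = 267.
Tax on buyers shifts demand to D = 547 − 5(P + 15) = 472 - 5P.
472 - 5P = -181 + 8P gives seller price Ps = 653/13; buyers pay Pb = 653/13 + 15 = 848/13.
New quantity: Q = 547 − 5(848/13) = 2871/13.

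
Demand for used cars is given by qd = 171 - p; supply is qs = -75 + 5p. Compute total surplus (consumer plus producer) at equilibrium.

Equilibrium: 171 - p = -75 + 5p gives p* = 41, q* = 130.
Demand choke price: p = 171; supply starts at p = 15.
CS = ½(171 − 41)(130) = 8450; PS = ½(41 − 15)(130) = 1690.

Total surplus = 10140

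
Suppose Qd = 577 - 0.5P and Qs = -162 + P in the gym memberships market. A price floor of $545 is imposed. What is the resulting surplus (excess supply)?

Surplus = 78.5

Equilibrium price would be P* = 1478/3, so the floor at 545 binds.
At P = 545: Qd = 304.5, Qs = 383.
Surplus = 383 − 304.5 = 78.5.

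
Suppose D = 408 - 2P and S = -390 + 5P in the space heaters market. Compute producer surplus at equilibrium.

Equilibrium: 408 - 2P = -390 + 5P gives P* = 114, Q* = 180.
Supply starts at P = 78 (where S = 0).
PS = ½(114 − 78)(180) = 3240.

Producer surplus = 3240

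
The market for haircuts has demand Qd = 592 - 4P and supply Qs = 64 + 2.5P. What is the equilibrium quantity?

Set Qd = Qs: 592 - 4P = 64 + 2.5P.
528 = 6.5P, so P* = 1056/13.
Q* = 592 − 4(1056/13) = 3472/13.

Q* = 3472/13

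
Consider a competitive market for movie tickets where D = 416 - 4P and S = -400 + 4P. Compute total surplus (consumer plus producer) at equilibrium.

Equilibrium: 416 - 4P = -400 + 4P gives P* = 102, Q* = 8.
Demand choke price: P = 104; supply starts at P = 100.
CS = ½(104 − 102)(8) = 8; PS = ½(102 − 100)(8) = 8.

Total surplus = 16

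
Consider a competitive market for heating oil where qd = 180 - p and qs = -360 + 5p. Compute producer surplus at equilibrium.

Producer surplus = 810

Equilibrium: 180 - p = -360 + 5p gives p* = 90, q* = 90.
Supply starts at p = 72 (where qs = 0).
PS = ½(90 − 72)(90) = 810.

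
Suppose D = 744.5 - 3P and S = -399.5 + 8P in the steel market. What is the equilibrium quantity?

Q* = 432.5

Set D = S: 744.5 - 3P = -399.5 + 8P.
1144 = 11P, so P* = 104.
Q* = 744.5 − 3(104) = 432.5.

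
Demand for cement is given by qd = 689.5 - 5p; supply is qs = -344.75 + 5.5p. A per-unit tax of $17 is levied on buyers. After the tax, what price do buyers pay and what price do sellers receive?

Pre-tax equilibrium: p* = 98.5, q* = 197.
Tax on buyers shifts demand to qd = 689.5 − 5(p + 17) = 604.5 - 5p.
604.5 - 5p = -344.75 + 5.5p gives seller price ps = 3797/42; buyers pay pb = 3797/42 + 17 = 4511/42.
New quantity: q = 689.5 − 5(4511/42) = 3202/21.

Buyers pay 4511/42, sellers receive 3797/42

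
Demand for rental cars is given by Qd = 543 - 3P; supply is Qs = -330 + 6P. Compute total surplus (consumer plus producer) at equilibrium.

Total surplus = 15876

Equilibrium: 543 - 3P = -330 + 6P gives P* = 97, Q* = 252.
Demand choke price: P = 181; supply starts at P = 55.
CS = ½(181 − 97)(252) = 10584; PS = ½(97 − 55)(252) = 5292.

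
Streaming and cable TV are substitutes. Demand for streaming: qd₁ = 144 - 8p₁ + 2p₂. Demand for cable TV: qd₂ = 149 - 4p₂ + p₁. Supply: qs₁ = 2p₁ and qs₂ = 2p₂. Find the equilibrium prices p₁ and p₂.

Market 1: 144 - 8p₁ + 2p₂ = 2p₁ → 10p₁ - 2p₂ = 144.
Market 2: 6p₂ - p₁ = 149.
Eliminating p₂: 6×(1) + 2×(2) gives 58p₁ = 1162, so p₁ = 581/29.
Back-substitute into (2): p₂ = (149 + 1×581/29) / 6 = 817/29.

p₁ = 581/29, p₂ = 817/29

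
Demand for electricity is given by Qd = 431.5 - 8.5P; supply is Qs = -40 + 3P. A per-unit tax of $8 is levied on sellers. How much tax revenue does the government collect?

Tax revenue = 12008/23

Pre-tax equilibrium: P* = 41, Q* = 83.
Tax on sellers shifts supply to Qs = -40 + 3(P − 8) = -64 + 3P.
431.5 - 8.5P = -64 + 3P gives buyer price Pb = 991/23; sellers receive Ps = 991/23 − 8 = 807/23.
New quantity: Q = 431.5 − 8.5(991/23) = 1501/23.
Revenue = 8 × 1501/23 = 12008/23.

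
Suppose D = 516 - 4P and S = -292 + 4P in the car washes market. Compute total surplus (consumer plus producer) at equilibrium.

Total surplus = 3136

Equilibrium: 516 - 4P = -292 + 4P gives P* = 101, Q* = 112.
Demand choke price: P = 129; supply starts at P = 73.
CS = ½(129 − 101)(112) = 1568; PS = ½(101 − 73)(112) = 1568.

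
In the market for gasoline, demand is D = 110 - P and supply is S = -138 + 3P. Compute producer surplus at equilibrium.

Equilibrium: 110 - P = -138 + 3P gives P* = 62, Q* = 48.
Supply starts at P = 46 (where S = 0).
PS = ½(62 − 46)(48) = 384.

Producer surplus = 384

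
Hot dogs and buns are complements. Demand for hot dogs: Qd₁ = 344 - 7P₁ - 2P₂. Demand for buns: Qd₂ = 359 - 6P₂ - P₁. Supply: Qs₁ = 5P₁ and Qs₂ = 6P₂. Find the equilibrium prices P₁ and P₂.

P₁ = 1705/71, P₂ = 1982/71

Market 1: 344 - 7P₁ - 2P₂ = 5P₁ → 12P₁ + 2P₂ = 344.
Market 2: 12P₂ + P₁ = 359.
Eliminating P₂: 12×(1) − 2×(2) gives 142P₁ = 3410, so P₁ = 1705/71.
Back-substitute into (2): P₂ = (359 − 1×1705/71) / 12 = 1982/71.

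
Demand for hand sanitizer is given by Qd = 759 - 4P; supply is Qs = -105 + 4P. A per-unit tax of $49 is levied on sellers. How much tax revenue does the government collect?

Tax revenue = 11221

Pre-tax equilibrium: P* = 108, Q* = 327.
Tax on sellers shifts supply to Qs = -105 + 4(P − 49) = -301 + 4P.
759 - 4P = -301 + 4P gives buyer price Pb = 132.5; sellers receive Ps = 132.5 − 49 = 83.5.
New quantity: Q = 759 − 4(132.5) = 229.
Revenue = 49 × 229 = 11221.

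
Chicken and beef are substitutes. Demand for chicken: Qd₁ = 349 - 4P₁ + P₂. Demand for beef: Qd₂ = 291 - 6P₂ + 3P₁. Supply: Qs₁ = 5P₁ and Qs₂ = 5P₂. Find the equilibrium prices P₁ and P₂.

P₁ = 2065/48, P₂ = 38.1875

Market 1: 349 - 4P₁ + P₂ = 5P₁ → 9P₁ - P₂ = 349.
Market 2: 11P₂ - 3P₁ = 291.
Eliminating P₂: 11×(1) + 1×(2) gives 96P₁ = 4130, so P₁ = 2065/48.
Back-substitute into (2): P₂ = (291 + 3×2065/48) / 11 = 38.1875.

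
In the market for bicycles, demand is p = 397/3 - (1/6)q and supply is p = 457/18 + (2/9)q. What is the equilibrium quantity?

q* = 275

Set the two price expressions equal: 397/3 - (1/6)q = 457/18 + (2/9)q.
1925/18 = (7/18)q, so q* = 275.
p* = 397/3 − (1/6)(275) = 86.5.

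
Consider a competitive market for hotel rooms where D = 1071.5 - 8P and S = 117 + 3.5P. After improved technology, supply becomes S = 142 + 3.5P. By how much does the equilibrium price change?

ΔP = -50/23

Original equilibrium: P* = 83, Q* = 407.5.
New equilibrium: 1071.5 - 8P = 142 + 3.5P, so 929.5 = 11.5P and P' = 1859/23; Q' = 1071.5 − 8(1859/23) = 19545/46.
Change in price: 1859/23 − 83 = -50/23.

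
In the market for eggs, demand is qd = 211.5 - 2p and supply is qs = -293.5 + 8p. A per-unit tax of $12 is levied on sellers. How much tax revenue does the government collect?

Pre-tax equilibrium: p* = 50.5, q* = 110.5.
Tax on sellers shifts supply to qs = -293.5 + 8(p − 12) = -389.5 + 8p.
211.5 - 2p = -389.5 + 8p gives buyer price pb = 60.1; sellers receive ps = 60.1 − 12 = 48.1.
New quantity: q = 211.5 − 2(60.1) = 91.3.
Revenue = 12 × 91.3 = 1095.6.

Tax revenue = 1095.6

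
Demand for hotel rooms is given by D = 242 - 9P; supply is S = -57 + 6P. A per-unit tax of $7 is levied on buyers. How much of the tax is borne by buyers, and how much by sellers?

Buyers bear $2.8, sellers bear $4.2

Pre-tax equilibrium: P* = 299/15, Q* = 62.6.
Tax on buyers shifts demand to D = 242 − 9(P + 7) = 179 - 9P.
179 - 9P = -57 + 6P gives seller price Ps = 236/15; buyers pay Pb = 236/15 + 7 = 341/15.
New quantity: Q = 242 − 9(341/15) = 37.4.
Buyer burden = 341/15 − 299/15 = 2.8; seller burden = 299/15 − 236/15 = 4.2.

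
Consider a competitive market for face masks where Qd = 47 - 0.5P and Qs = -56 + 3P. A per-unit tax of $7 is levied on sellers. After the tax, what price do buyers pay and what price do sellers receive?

Buyers pay 248/7, sellers receive 199/7

Pre-tax equilibrium: P* = 206/7, Q* = 226/7.
Tax on sellers shifts supply to Qs = -56 + 3(P − 7) = -77 + 3P.
47 - 0.5P = -77 + 3P gives buyer price Pb = 248/7; sellers receive Ps = 248/7 − 7 = 199/7.
New quantity: Q = 47 − 0.5(248/7) = 205/7.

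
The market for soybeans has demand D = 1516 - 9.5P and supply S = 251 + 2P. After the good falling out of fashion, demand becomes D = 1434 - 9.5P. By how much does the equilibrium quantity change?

ΔQ = -328/23

Original equilibrium: P* = 110, Q* = 471.
New equilibrium: 1434 - 9.5P = 251 + 2P, so 1183 = 11.5P and P' = 2366/23; Q' = 1434 − 9.5(2366/23) = 10505/23.
Change in quantity: 10505/23 − 471 = -328/23.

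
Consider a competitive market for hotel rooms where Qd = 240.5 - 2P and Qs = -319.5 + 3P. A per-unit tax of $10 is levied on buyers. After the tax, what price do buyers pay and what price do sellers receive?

Pre-tax equilibrium: P* = 112, Q* = 16.5.
Tax on buyers shifts demand to Qd = 240.5 − 2(P + 10) = 220.5 - 2P.
220.5 - 2P = -319.5 + 3P gives seller price Ps = 108; buyers pay Pb = 108 + 10 = 118.
New quantity: Q = 240.5 − 2(118) = 4.5.

Buyers pay $118, sellers receive $108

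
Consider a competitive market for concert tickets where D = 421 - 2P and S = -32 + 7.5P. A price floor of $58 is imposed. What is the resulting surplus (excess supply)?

Surplus = 98

Equilibrium price would be P* = 906/19, so the floor at 58 binds.
At P = 58: D = 305, S = 403.
Surplus = 403 − 305 = 98.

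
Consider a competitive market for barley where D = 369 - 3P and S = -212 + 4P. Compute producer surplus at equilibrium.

Producer surplus = 1800

Equilibrium: 369 - 3P = -212 + 4P gives P* = 83, Q* = 120.
Supply starts at P = 53 (where S = 0).
PS = ½(83 − 53)(120) = 1800.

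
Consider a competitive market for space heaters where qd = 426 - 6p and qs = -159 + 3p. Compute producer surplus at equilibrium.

Producer surplus = 216

Equilibrium: 426 - 6p = -159 + 3p gives p* = 65, q* = 36.
Supply starts at p = 53 (where qs = 0).
PS = ½(65 − 53)(36) = 216.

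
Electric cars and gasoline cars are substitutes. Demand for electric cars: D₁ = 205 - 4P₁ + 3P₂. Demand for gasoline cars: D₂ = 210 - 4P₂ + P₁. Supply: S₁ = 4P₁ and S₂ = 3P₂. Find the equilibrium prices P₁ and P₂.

P₁ = 2065/53, P₂ = 1885/53

Market 1: 205 - 4P₁ + 3P₂ = 4P₁ → 8P₁ - 3P₂ = 205.
Market 2: 7P₂ - P₁ = 210.
Eliminating P₂: 7×(1) + 3×(2) gives 53P₁ = 2065, so P₁ = 2065/53.
Back-substitute into (2): P₂ = (210 + 1×2065/53) / 7 = 1885/53.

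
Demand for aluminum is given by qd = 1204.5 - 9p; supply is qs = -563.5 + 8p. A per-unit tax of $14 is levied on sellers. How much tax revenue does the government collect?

Tax revenue = 49791/17

Pre-tax equilibrium: p* = 104, q* = 268.5.
Tax on sellers shifts supply to qs = -563.5 + 8(p − 14) = -675.5 + 8p.
1204.5 - 9p = -675.5 + 8p gives buyer price pb = 1880/17; sellers receive ps = 1880/17 − 14 = 1642/17.
New quantity: q = 1204.5 − 9(1880/17) = 7113/34.
Revenue = 14 × 7113/34 = 49791/17.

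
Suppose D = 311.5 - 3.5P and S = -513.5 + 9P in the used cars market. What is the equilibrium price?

Set D = S: 311.5 - 3.5P = -513.5 + 9P.
825 = 12.5P, so P* = 66.
Q* = 311.5 − 3.5(66) = 80.5.

P* = 66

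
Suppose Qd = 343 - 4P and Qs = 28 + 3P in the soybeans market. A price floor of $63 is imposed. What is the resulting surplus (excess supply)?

Equilibrium price would be P* = 45, so the floor at 63 binds.
At P = 63: Qd = 91, Qs = 217.
Surplus = 217 − 91 = 126.

Surplus = 126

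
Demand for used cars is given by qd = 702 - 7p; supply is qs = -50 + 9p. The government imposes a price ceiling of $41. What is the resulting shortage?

Equilibrium price would be p* = 47, so the ceiling at 41 binds.
At p = 41: qd = 702 − 7(41) = 415, qs = -50 + 9(41) = 319.
Shortage = 415 − 319 = 96.

Shortage = 96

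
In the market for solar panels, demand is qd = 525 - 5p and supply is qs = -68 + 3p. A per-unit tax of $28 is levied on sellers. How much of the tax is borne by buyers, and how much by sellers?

Pre-tax equilibrium: p* = 74.125, q* = 154.375.
Tax on sellers shifts supply to qs = -68 + 3(p − 28) = -152 + 3p.
525 - 5p = -152 + 3p gives buyer price pb = 84.625; sellers receive ps = 84.625 − 28 = 56.625.
New quantity: q = 525 − 5(84.625) = 101.875.
Buyer burden = 84.625 − 74.125 = 10.5; seller burden = 74.125 − 56.625 = 17.5.

Buyers bear $10.5, sellers bear $17.5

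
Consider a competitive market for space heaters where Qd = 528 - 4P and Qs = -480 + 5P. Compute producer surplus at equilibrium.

Equilibrium: 528 - 4P = -480 + 5P gives P* = 112, Q* = 80.
Supply starts at P = 96 (where Qs = 0).
PS = ½(112 − 96)(80) = 640.

Producer surplus = 640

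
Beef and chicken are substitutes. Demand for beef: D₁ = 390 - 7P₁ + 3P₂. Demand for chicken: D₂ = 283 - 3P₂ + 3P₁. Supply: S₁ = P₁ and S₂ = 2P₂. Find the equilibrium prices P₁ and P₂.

Market 1: 390 - 7P₁ + 3P₂ = P₁ → 8P₁ - 3P₂ = 390.
Market 2: 5P₂ - 3P₁ = 283.
Eliminating P₂: 5×(1) + 3×(2) gives 31P₁ = 2799, so P₁ = 2799/31.
Back-substitute into (2): P₂ = (283 + 3×2799/31) / 5 = 3434/31.

P₁ = 2799/31, P₂ = 3434/31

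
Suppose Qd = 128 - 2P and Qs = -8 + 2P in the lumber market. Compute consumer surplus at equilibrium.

Consumer surplus = 900

Equilibrium: 128 - 2P = -8 + 2P gives P* = 34, Q* = 60.
Demand choke price (Qd = 0): P = 64.
CS = ½(64 − 34)(60) = 900.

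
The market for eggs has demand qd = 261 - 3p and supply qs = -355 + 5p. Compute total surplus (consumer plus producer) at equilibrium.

Equilibrium: 261 - 3p = -355 + 5p gives p* = 77, q* = 30.
Demand choke price: p = 87; supply starts at p = 71.
CS = ½(87 − 77)(30) = 150; PS = ½(77 − 71)(30) = 90.

Total surplus = 240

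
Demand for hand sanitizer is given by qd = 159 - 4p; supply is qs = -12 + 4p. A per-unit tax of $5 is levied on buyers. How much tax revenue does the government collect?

Pre-tax equilibrium: p* = 21.375, q* = 73.5.
Tax on buyers shifts demand to qd = 159 − 4(p + 5) = 139 - 4p.
139 - 4p = -12 + 4p gives seller price ps = 18.875; buyers pay pb = 18.875 + 5 = 23.875.
New quantity: q = 159 − 4(23.875) = 63.5.
Revenue = 5 × 63.5 = 317.5.

Tax revenue = 317.5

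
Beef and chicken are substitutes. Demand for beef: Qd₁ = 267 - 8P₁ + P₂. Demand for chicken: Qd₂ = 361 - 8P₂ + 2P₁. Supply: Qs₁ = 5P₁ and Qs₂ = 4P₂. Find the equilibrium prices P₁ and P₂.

P₁ = 3565/154, P₂ = 5227/154

Market 1: 267 - 8P₁ + P₂ = 5P₁ → 13P₁ - P₂ = 267.
Market 2: 12P₂ - 2P₁ = 361.
Eliminating P₂: 12×(1) + 1×(2) gives 154P₁ = 3565, so P₁ = 3565/154.
Back-substitute into (2): P₂ = (361 + 2×3565/154) / 12 = 5227/154.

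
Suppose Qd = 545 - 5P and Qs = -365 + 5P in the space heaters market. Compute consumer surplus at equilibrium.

Consumer surplus = 810

Equilibrium: 545 - 5P = -365 + 5P gives P* = 91, Q* = 90.
Demand choke price (Qd = 0): P = 109.
CS = ½(109 − 91)(90) = 810.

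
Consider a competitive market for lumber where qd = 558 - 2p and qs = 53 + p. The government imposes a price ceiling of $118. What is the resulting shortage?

Equilibrium price would be p* = 505/3, so the ceiling at 118 binds.
At p = 118: qd = 558 − 2(118) = 322, qs = 53 + 1(118) = 171.
Shortage = 322 − 171 = 151.

Shortage = 151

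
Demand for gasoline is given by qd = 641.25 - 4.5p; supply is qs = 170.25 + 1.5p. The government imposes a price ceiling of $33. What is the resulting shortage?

Shortage = 273

Equilibrium price would be p* = 78.5, so the ceiling at 33 binds.
At p = 33: qd = 641.25 − 4.5(33) = 492.75, qs = 170.25 + 1.5(33) = 219.75.
Shortage = 492.75 − 219.75 = 273.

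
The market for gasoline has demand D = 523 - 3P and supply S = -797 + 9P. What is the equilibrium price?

P* = 110

Set D = S: 523 - 3P = -797 + 9P.
1320 = 12P, so P* = 110.
Q* = 523 − 3(110) = 193.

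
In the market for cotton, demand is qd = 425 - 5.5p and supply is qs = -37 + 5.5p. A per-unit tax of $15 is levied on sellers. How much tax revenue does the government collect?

Pre-tax equilibrium: p* = 42, q* = 194.
Tax on sellers shifts supply to qs = -37 + 5.5(p − 15) = -119.5 + 5.5p.
425 - 5.5p = -119.5 + 5.5p gives buyer price pb = 49.5; sellers receive ps = 49.5 − 15 = 34.5.
New quantity: q = 425 − 5.5(49.5) = 152.75.
Revenue = 15 × 152.75 = 2291.25.

Tax revenue = 2291.25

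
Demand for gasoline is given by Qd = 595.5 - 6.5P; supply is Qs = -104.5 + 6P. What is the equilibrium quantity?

Q* = 231.5

Set Qd = Qs: 595.5 - 6.5P = -104.5 + 6P.
700 = 12.5P, so P* = 56.
Q* = 595.5 − 6.5(56) = 231.5.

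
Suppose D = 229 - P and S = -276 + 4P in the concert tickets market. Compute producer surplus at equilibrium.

Producer surplus = 2048

Equilibrium: 229 - P = -276 + 4P gives P* = 101, Q* = 128.
Supply starts at P = 69 (where S = 0).
PS = ½(101 − 69)(128) = 2048.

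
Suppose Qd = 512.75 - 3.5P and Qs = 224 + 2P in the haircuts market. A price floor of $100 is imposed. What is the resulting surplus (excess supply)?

Equilibrium price would be P* = 52.5, so the floor at 100 binds.
At P = 100: Qd = 162.75, Qs = 424.
Surplus = 424 − 162.75 = 261.25.

Surplus = 261.25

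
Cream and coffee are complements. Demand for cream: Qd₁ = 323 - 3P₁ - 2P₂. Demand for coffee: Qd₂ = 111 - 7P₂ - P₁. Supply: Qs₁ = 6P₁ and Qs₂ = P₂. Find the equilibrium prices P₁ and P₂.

P₁ = 1181/35, P₂ = 338/35

Market 1: 323 - 3P₁ - 2P₂ = 6P₁ → 9P₁ + 2P₂ = 323.
Market 2: 8P₂ + P₁ = 111.
Eliminating P₂: 8×(1) − 2×(2) gives 70P₁ = 2362, so P₁ = 1181/35.
Back-substitute into (2): P₂ = (111 − 1×1181/35) / 8 = 338/35.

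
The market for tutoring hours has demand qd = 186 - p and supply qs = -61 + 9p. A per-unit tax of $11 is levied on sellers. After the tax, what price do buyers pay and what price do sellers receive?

Pre-tax equilibrium: p* = 24.7, q* = 161.3.
Tax on sellers shifts supply to qs = -61 + 9(p − 11) = -160 + 9p.
186 - p = -160 + 9p gives buyer price pb = 34.6; sellers receive ps = 34.6 − 11 = 23.6.
New quantity: q = 186 − 1(34.6) = 151.4.

Buyers pay $34.6, sellers receive $23.6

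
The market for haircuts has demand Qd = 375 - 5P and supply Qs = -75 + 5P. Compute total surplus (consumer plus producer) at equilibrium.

Equilibrium: 375 - 5P = -75 + 5P gives P* = 45, Q* = 150.
Demand choke price: P = 75; supply starts at P = 15.
CS = ½(75 − 45)(150) = 2250; PS = ½(45 − 15)(150) = 2250.

Total surplus = 4500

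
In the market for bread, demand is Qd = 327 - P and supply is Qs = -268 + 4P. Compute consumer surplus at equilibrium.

Consumer surplus = 21632

Equilibrium: 327 - P = -268 + 4P gives P* = 119, Q* = 208.
Demand choke price (Qd = 0): P = 327.
CS = ½(327 − 119)(208) = 21632.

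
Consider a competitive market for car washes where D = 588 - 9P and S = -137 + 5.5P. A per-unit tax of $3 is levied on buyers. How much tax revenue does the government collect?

Pre-tax equilibrium: P* = 50, Q* = 138.
Tax on buyers shifts demand to D = 588 − 9(P + 3) = 561 - 9P.
561 - 9P = -137 + 5.5P gives seller price Ps = 1396/29; buyers pay Pb = 1396/29 + 3 = 1483/29.
New quantity: Q = 588 − 9(1483/29) = 3705/29.
Revenue = 3 × 3705/29 = 11115/29.

Tax revenue = 11115/29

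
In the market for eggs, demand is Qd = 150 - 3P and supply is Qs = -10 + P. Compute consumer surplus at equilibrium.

Consumer surplus = 150

Equilibrium: 150 - 3P = -10 + P gives P* = 40, Q* = 30.
Demand choke price (Qd = 0): P = 50.
CS = ½(50 − 40)(30) = 150.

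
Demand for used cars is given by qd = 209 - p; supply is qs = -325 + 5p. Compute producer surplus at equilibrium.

Equilibrium: 209 - p = -325 + 5p gives p* = 89, q* = 120.
Supply starts at p = 65 (where qs = 0).
PS = ½(89 − 65)(120) = 1440.

Producer surplus = 1440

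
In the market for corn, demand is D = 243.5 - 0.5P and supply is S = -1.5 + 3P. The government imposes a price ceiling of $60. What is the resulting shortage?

Equilibrium price would be P* = 70, so the ceiling at 60 binds.
At P = 60: D = 243.5 − 0.5(60) = 213.5, S = -1.5 + 3(60) = 178.5.
Shortage = 213.5 − 178.5 = 35.

Shortage = 35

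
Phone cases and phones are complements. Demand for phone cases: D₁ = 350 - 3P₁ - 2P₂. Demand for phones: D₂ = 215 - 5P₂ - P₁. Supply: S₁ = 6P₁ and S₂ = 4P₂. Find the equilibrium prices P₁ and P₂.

Market 1: 350 - 3P₁ - 2P₂ = 6P₁ → 9P₁ + 2P₂ = 350.
Market 2: 9P₂ + P₁ = 215.
Eliminating P₂: 9×(1) − 2×(2) gives 79P₁ = 2720, so P₁ = 2720/79.
Back-substitute into (2): P₂ = (215 − 1×2720/79) / 9 = 1585/79.

P₁ = 2720/79, P₂ = 1585/79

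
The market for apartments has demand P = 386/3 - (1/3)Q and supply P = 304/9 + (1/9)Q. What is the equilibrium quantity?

Q* = 213.5

Set the two price expressions equal: 386/3 - (1/3)Q = 304/9 + (1/9)Q.
854/9 = (4/9)Q, so Q* = 213.5.
P* = 386/3 − (1/3)(213.5) = 57.5.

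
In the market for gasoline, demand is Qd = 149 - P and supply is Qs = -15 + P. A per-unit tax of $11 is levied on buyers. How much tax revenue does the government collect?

Pre-tax equilibrium: P* = 82, Q* = 67.
Tax on buyers shifts demand to Qd = 149 − 1(P + 11) = 138 - P.
138 - P = -15 + P gives seller price Ps = 76.5; buyers pay Pb = 76.5 + 11 = 87.5.
New quantity: Q = 149 − 1(87.5) = 61.5.
Revenue = 11 × 61.5 = 676.5.

Tax revenue = 676.5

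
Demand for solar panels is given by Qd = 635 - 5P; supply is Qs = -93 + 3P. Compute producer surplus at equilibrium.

Producer surplus = 5400

Equilibrium: 635 - 5P = -93 + 3P gives P* = 91, Q* = 180.
Supply starts at P = 31 (where Qs = 0).
PS = ½(91 − 31)(180) = 5400.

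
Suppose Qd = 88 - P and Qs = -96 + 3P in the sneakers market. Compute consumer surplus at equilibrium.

Consumer surplus = 882

Equilibrium: 88 - P = -96 + 3P gives P* = 46, Q* = 42.
Demand choke price (Qd = 0): P = 88.
CS = ½(88 − 46)(42) = 882.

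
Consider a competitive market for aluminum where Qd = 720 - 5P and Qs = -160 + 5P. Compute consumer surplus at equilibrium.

Consumer surplus = 7840

Equilibrium: 720 - 5P = -160 + 5P gives P* = 88, Q* = 280.
Demand choke price (Qd = 0): P = 144.
CS = ½(144 − 88)(280) = 7840.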